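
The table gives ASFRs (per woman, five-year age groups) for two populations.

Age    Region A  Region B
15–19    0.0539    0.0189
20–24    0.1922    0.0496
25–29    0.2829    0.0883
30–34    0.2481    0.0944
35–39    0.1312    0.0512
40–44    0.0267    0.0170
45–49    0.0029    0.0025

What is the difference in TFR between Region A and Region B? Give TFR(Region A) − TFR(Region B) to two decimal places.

3.08

Region A:
  Sum of ASFRs = 0.0539 + 0.1922 + 0.2829 + 0.2481 + 0.1312 + 0.0267 + 0.0029 = 0.9379
  TFR = 5 × 0.9379 = 4.6895
Region B:
  Sum of ASFRs = 0.0189 + 0.0496 + 0.0883 + 0.0944 + 0.0512 + 0.0170 + 0.0025 = 0.3219
  TFR = 5 × 0.3219 = 1.6095
Difference = 4.6895 − 1.6095 = 3.08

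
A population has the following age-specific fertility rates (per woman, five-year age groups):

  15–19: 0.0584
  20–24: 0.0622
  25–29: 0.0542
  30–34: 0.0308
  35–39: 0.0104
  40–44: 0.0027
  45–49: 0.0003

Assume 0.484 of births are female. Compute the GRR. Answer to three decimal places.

0.530

Proportion female at birth = 0.484.
Sum of ASFRs = 0.0584 + 0.0622 + 0.0542 + 0.0308 + 0.0104 + 0.0027 + 0.0003 = 0.2190
TFR = 5 × 0.2190 = 1.095
GRR = 0.484 × 1.095 = 0.52998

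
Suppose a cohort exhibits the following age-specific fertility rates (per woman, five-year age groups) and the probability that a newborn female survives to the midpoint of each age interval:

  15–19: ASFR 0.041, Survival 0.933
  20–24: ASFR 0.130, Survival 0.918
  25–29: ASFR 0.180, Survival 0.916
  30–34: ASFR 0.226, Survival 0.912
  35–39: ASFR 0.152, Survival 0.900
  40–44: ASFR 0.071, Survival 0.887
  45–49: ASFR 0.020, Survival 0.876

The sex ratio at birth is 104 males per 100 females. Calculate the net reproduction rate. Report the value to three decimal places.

1.828

Proportion female at birth = 100 / (100 + 104) = 0.49020.
Weighting each age-specific rate by interval width and survival:
  15–19: 5 × 0.041 × 0.933 = 0.19127
  20–24: 5 × 0.130 × 0.918 = 0.59670
  25–29: 5 × 0.180 × 0.916 = 0.82440
  30–34: 5 × 0.226 × 0.912 = 1.03056
  35–39: 5 × 0.152 × 0.900 = 0.68400
  40–44: 5 × 0.071 × 0.887 = 0.31489
  45–49: 5 × 0.020 × 0.876 = 0.08760
Sum = 3.72942
NRR = 0.49020 × 3.72942 = 1.82816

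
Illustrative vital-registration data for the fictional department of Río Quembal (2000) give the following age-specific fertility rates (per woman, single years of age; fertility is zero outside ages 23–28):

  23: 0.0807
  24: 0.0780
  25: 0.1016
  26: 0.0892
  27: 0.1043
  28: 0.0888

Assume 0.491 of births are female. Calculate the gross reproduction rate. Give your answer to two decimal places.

0.27

Proportion female at birth = 0.491.
Sum of ASFRs = 0.0807 + 0.0780 + 0.1016 + 0.0892 + 0.1043 + 0.0888 = 0.5426
TFR = 0.5426
GRR = 0.491 × 0.5426 = 0.26642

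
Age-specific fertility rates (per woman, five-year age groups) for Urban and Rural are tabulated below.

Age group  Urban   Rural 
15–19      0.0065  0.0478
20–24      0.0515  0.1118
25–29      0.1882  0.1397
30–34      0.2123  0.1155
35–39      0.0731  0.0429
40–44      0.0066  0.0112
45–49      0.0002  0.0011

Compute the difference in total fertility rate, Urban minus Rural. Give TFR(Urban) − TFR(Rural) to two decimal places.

0.34

Urban:
  Sum of ASFRs = 0.0065 + 0.0515 + 0.1882 + 0.2123 + 0.0731 + 0.0066 + 0.0002 = 0.5384
  TFR = 5 × 0.5384 = 2.692
Rural:
  Sum of ASFRs = 0.0478 + 0.1118 + 0.1397 + 0.1155 + 0.0429 + 0.0112 + 0.0011 = 0.4700
  TFR = 5 × 0.4700 = 2.35
Difference = 2.692 − 2.35 = 0.342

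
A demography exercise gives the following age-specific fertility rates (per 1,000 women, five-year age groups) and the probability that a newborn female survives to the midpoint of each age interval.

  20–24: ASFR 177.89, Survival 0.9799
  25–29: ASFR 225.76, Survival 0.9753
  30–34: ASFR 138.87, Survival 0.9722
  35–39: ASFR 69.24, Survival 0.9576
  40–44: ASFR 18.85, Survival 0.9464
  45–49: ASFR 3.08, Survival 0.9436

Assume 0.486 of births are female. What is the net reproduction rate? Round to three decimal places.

1.498

Proportion female at birth = 0.486.
Each age group contributes 5 × ASFR × survival:
  20–24: 5 × 177.89/1000 × 0.9799 = 0.87157
  25–29: 5 × 225.76/1000 × 0.9753 = 1.10092
  30–34: 5 × 138.87/1000 × 0.9722 = 0.67505
  35–39: 5 × 69.24/1000 × 0.9576 = 0.33152
  40–44: 5 × 18.85/1000 × 0.9464 = 0.08920
  45–49: 5 × 3.08/1000 × 0.9436 = 0.01453
Sum = 3.08279
NRR = 0.486 × 3.08279 = 1.49824
With NRR above 1 the population is above replacement fertility.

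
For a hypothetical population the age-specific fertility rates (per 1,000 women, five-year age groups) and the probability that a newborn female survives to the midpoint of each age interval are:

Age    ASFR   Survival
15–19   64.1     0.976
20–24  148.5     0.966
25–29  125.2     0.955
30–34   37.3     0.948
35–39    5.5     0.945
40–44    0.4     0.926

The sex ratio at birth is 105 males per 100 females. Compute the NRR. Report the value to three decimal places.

Proportion female at birth = 100 / (100 + 105) = 0.48780.
Each age group contributes 5 × ASFR × survival:
  15–19: 5 × 64.1/1000 × 0.976 = 0.31281
  20–24: 5 × 148.5/1000 × 0.966 = 0.71726
  25–29: 5 × 125.2/1000 × 0.955 = 0.59783
  30–34: 5 × 37.3/1000 × 0.948 = 0.17680
  35–39: 5 × 5.5/1000 × 0.945 = 0.02599
  40–44: 5 × 0.4/1000 × 0.926 = 0.00185
Sum = 1.83254
NRR = 0.48780 × 1.83254 = 0.89391
With NRR below 1 the population is below replacement fertility.

0.894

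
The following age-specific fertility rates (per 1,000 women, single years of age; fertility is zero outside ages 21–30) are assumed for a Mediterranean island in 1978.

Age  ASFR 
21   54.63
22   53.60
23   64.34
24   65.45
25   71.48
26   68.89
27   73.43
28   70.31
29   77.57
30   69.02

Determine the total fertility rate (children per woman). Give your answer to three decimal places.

Sum of ASFRs = 54.63 + 53.60 + 64.34 + 65.45 + 71.48 + 68.89 + 73.43 + 70.31 + 77.57 + 69.02 = 668.72
TFR = 668.72 / 1000 = 0.66872

0.669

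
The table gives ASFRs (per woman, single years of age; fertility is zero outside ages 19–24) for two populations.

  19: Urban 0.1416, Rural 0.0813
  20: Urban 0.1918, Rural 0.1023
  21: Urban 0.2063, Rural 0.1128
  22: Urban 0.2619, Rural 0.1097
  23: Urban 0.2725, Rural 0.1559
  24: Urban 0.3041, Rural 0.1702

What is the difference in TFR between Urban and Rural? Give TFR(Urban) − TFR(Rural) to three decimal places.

Urban:
  Sum of ASFRs = 0.1416 + 0.1918 + 0.2063 + 0.2619 + 0.2725 + 0.3041 = 1.3782
  TFR = 1.3782
Rural:
  Sum of ASFRs = 0.0813 + 0.1023 + 0.1128 + 0.1097 + 0.1559 + 0.1702 = 0.7322
  TFR = 0.7322
Difference = 1.3782 − 0.7322 = 0.646

0.646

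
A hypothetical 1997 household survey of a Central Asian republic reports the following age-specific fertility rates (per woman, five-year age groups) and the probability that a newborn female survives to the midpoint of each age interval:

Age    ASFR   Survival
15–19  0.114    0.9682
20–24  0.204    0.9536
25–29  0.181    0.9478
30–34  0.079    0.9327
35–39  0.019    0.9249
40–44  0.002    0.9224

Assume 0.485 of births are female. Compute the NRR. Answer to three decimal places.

1.381

Proportion female at birth = 0.485.
Survival-weighted fertility by age (5·fₓ·Sₓ):
  15–19: 5 × 0.114 × 0.9682 = 0.55187
  20–24: 5 × 0.204 × 0.9536 = 0.97267
  25–29: 5 × 0.181 × 0.9478 = 0.85776
  30–34: 5 × 0.079 × 0.9327 = 0.36842
  35–39: 5 × 0.019 × 0.9249 = 0.08787
  40–44: 5 × 0.002 × 0.9224 = 0.00922
Sum = 2.84781
NRR = 0.485 × 2.84781 = 1.38119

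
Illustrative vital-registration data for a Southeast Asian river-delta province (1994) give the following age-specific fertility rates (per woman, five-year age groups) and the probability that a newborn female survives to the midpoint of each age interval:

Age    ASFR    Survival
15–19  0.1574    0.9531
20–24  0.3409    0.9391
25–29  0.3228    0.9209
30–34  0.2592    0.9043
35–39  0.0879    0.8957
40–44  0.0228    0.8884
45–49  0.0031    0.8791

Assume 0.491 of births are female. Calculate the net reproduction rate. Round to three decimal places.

2.709

Proportion female at birth = 0.491.
Weighting each age-specific rate by interval width and survival:
  15–19: 5 × 0.1574 × 0.9531 = 0.75009
  20–24: 5 × 0.3409 × 0.9391 = 1.60070
  25–29: 5 × 0.3228 × 0.9209 = 1.48633
  30–34: 5 × 0.2592 × 0.9043 = 1.17197
  35–39: 5 × 0.0879 × 0.8957 = 0.39366
  40–44: 5 × 0.0228 × 0.8884 = 0.10128
  45–49: 5 × 0.0031 × 0.8791 = 0.01363
Sum = 5.51766
NRR = 0.491 × 5.51766 = 2.70917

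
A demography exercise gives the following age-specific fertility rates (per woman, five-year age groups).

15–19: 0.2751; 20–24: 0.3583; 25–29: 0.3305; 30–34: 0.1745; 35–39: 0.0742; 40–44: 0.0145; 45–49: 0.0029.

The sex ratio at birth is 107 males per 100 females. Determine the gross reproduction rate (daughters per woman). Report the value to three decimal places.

Proportion female at birth = 100 / (100 + 107) = 0.48309.
Sum of ASFRs = 0.2751 + 0.3583 + 0.3305 + 0.1745 + 0.0742 + 0.0145 + 0.0029 = 1.2300
TFR = 5 × 1.2300 = 6.15
GRR = 0.48309 × 6.15 = 2.97100

2.971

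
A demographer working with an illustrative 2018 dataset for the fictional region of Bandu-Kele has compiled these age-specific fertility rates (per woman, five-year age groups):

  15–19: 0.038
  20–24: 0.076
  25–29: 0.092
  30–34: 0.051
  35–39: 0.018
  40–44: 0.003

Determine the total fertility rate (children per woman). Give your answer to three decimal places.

Sum of ASFRs = 0.038 + 0.076 + 0.092 + 0.051 + 0.018 + 0.003 = 0.278
TFR = 5 × 0.278 = 1.39

1.390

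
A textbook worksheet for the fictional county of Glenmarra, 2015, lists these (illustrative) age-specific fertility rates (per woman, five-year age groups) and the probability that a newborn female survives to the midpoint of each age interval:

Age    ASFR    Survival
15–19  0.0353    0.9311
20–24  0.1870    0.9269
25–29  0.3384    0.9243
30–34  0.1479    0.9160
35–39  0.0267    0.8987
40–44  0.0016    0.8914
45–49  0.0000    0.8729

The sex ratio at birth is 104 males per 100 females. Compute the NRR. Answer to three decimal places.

1.666

Proportion female at birth = 100 / (100 + 104) = 0.49020.
Each age group contributes 5 × ASFR × survival:
  15–19: 5 × 0.0353 × 0.9311 = 0.16434
  20–24: 5 × 0.1870 × 0.9269 = 0.86665
  25–29: 5 × 0.3384 × 0.9243 = 1.56392
  30–34: 5 × 0.1479 × 0.9160 = 0.67738
  35–39: 5 × 0.0267 × 0.8987 = 0.11998
  40–44: 5 × 0.0016 × 0.8914 = 0.00713
  45–49: 5 × 0.0000 × 0.8729 = 0.00000
Sum = 3.39940
NRR = 0.49020 × 3.39940 = 1.66639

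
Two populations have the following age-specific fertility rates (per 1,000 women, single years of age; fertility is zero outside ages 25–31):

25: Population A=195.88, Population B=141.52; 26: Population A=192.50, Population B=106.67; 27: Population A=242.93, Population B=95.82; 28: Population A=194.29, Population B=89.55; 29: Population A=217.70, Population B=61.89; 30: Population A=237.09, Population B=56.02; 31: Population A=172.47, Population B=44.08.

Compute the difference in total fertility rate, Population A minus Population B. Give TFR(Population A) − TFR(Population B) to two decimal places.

Population A:
  Sum of ASFRs = 195.88 + 192.50 + 242.93 + 194.29 + 217.70 + 237.09 + 172.47 = 1452.86
  TFR = 1452.86 / 1000 = 1.45286
Population B:
  Sum of ASFRs = 141.52 + 106.67 + 95.82 + 89.55 + 61.89 + 56.02 + 44.08 = 595.55
  TFR = 595.55 / 1000 = 0.59555
Difference = 1.45286 − 0.59555 = 0.85731

0.86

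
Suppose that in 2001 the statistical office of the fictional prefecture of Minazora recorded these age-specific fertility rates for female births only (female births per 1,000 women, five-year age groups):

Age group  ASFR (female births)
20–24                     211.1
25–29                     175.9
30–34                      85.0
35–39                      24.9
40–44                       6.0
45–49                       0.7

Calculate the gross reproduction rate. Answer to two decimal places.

2.52

Sum of female ASFRs = 211.1 + 175.9 + 85.0 + 24.9 + 6.0 + 0.7 = 503.6
GRR = 5 × 503.6 / 1000 = 2.518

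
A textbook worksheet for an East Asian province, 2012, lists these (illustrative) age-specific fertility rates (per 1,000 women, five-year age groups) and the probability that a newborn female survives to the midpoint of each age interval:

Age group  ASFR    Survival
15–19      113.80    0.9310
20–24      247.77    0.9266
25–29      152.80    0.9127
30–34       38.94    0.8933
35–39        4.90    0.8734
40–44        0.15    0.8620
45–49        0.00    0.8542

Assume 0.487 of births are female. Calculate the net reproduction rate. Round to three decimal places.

1.252

Proportion female at birth = 0.487.
Weighting each age-specific rate by interval width and survival:
  15–19: 5 × 113.80/1000 × 0.9310 = 0.52974
  20–24: 5 × 247.77/1000 × 0.9266 = 1.14792
  25–29: 5 × 152.80/1000 × 0.9127 = 0.69730
  30–34: 5 × 38.94/1000 × 0.8933 = 0.17393
  35–39: 5 × 4.90/1000 × 0.8734 = 0.02140
  40–44: 5 × 0.15/1000 × 0.8620 = 0.00065
  45–49: 5 × 0.00/1000 × 0.8542 = 0.00000
Sum = 2.57094
NRR = 0.487 × 2.57094 = 1.25205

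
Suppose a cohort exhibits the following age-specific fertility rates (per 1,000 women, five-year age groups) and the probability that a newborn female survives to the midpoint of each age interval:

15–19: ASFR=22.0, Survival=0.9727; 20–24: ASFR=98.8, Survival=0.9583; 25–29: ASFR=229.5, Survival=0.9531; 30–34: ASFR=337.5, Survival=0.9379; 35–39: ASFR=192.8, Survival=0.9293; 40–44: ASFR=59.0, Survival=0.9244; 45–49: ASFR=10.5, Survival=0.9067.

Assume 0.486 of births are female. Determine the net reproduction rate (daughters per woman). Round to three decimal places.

2.174

Proportion female at birth = 0.486.
Weighting each age-specific rate by interval width and survival:
  15–19: 5 × 22.0/1000 × 0.9727 = 0.10700
  20–24: 5 × 98.8/1000 × 0.9583 = 0.47340
  25–29: 5 × 229.5/1000 × 0.9531 = 1.09368
  30–34: 5 × 337.5/1000 × 0.9379 = 1.58271
  35–39: 5 × 192.8/1000 × 0.9293 = 0.89585
  40–44: 5 × 59.0/1000 × 0.9244 = 0.27270
  45–49: 5 × 10.5/1000 × 0.9067 = 0.04760
Sum = 4.47294
NRR = 0.486 × 4.47294 = 2.17385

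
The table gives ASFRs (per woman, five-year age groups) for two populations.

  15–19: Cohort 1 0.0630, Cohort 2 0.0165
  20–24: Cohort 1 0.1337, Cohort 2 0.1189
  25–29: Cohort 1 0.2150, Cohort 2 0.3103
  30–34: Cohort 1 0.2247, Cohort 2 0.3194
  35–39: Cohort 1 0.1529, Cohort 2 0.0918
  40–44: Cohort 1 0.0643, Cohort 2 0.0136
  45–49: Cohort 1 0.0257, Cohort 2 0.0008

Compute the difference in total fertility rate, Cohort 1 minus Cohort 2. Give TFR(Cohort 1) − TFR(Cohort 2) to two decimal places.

Cohort 1:
  Sum of ASFRs = 0.0630 + 0.1337 + 0.2150 + 0.2247 + 0.1529 + 0.0643 + 0.0257 = 0.8793
  TFR = 5 × 0.8793 = 4.3965
Cohort 2:
  Sum of ASFRs = 0.0165 + 0.1189 + 0.3103 + 0.3194 + 0.0918 + 0.0136 + 0.0008 = 0.8713
  TFR = 5 × 0.8713 = 4.3565
Difference = 4.3965 − 4.3565 = 0.04

0.04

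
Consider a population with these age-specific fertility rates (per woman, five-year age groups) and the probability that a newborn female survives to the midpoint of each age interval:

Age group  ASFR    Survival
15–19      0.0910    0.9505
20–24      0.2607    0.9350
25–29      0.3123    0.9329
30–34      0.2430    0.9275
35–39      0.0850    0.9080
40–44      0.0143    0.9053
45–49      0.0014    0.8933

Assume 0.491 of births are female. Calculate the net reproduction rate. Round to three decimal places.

2.304

Proportion female at birth = 0.491.
Survival-weighted fertility by age (5·fₓ·Sₓ):
  15–19: 5 × 0.0910 × 0.9505 = 0.43248
  20–24: 5 × 0.2607 × 0.9350 = 1.21877
  25–29: 5 × 0.3123 × 0.9329 = 1.45672
  30–34: 5 × 0.2430 × 0.9275 = 1.12691
  35–39: 5 × 0.0850 × 0.9080 = 0.38590
  40–44: 5 × 0.0143 × 0.9053 = 0.06473
  45–49: 5 × 0.0014 × 0.8933 = 0.00625
Sum = 4.69176
NRR = 0.491 × 4.69176 = 2.30365
An NRR exceeding 1 indicates intrinsic growth under these rates.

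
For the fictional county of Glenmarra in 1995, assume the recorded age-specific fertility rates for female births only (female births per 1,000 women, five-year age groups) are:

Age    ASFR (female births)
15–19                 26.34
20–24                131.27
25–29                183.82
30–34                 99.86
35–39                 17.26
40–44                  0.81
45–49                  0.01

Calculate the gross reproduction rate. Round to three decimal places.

Sum of female ASFRs = 26.34 + 131.27 + 183.82 + 99.86 + 17.26 + 0.81 + 0.01 = 459.37
GRR = 5 × 459.37 / 1000 = 2.29685

2.297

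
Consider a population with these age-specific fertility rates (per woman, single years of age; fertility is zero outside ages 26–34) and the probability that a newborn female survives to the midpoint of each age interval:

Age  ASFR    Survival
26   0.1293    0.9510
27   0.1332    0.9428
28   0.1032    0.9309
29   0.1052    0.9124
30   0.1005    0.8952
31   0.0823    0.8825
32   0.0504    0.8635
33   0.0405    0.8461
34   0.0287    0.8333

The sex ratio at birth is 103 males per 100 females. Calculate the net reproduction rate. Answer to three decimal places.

0.347

Proportion female at birth = 100 / (100 + 103) = 0.49261.
Per-age-group product (1 × ASFR × survival probability):
  26: 1 × 0.1293 × 0.9510 = 0.12296
  27: 1 × 0.1332 × 0.9428 = 0.12558
  28: 1 × 0.1032 × 0.9309 = 0.09607
  29: 1 × 0.1052 × 0.9124 = 0.09598
  30: 1 × 0.1005 × 0.8952 = 0.08997
  31: 1 × 0.0823 × 0.8825 = 0.07263
  32: 1 × 0.0504 × 0.8635 = 0.04352
  33: 1 × 0.0405 × 0.8461 = 0.03427
  34: 1 × 0.0287 × 0.8333 = 0.02392
Sum = 0.70490
NRR = 0.49261 × 0.70490 = 0.34724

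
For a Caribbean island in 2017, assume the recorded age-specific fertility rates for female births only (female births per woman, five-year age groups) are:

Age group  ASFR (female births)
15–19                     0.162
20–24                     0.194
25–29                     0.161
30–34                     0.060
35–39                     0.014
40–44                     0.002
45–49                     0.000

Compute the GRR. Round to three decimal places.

2.965

Sum of female ASFRs = 0.162 + 0.194 + 0.161 + 0.060 + 0.014 + 0.002 + 0.000 = 0.593
GRR = 5 × 0.593 = 2.965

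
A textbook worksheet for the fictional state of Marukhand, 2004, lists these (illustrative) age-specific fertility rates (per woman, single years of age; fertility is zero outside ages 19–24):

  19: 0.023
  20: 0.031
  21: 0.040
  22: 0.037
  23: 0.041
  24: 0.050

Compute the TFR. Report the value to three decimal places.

Sum of ASFRs = 0.023 + 0.031 + 0.040 + 0.037 + 0.041 + 0.050 = 0.222
TFR = 0.222

0.222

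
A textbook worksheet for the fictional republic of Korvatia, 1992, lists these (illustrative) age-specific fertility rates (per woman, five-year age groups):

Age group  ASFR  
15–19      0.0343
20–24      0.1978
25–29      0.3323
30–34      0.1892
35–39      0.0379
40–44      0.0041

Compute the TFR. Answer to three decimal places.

3.978

Sum of ASFRs = 0.0343 + 0.1978 + 0.3323 + 0.1892 + 0.0379 + 0.0041 = 0.7956
TFR = 5 × 0.7956 = 3.978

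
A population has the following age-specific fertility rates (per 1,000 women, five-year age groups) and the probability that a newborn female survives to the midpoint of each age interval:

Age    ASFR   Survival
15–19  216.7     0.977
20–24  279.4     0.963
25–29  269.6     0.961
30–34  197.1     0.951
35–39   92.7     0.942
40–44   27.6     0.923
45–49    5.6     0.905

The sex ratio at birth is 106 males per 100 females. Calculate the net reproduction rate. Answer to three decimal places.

2.537

Proportion female at birth = 100 / (100 + 106) = 0.48544.
Survival-weighted fertility by age (5·fₓ·Sₓ):
  15–19: 5 × 216.7/1000 × 0.977 = 1.05858
  20–24: 5 × 279.4/1000 × 0.963 = 1.34531
  25–29: 5 × 269.6/1000 × 0.961 = 1.29543
  30–34: 5 × 197.1/1000 × 0.951 = 0.93721
  35–39: 5 × 92.7/1000 × 0.942 = 0.43662
  40–44: 5 × 27.6/1000 × 0.923 = 0.12737
  45–49: 5 × 5.6/1000 × 0.905 = 0.02534
Sum = 5.22586
NRR = 0.48544 × 5.22586 = 2.53684
An NRR exceeding 1 indicates intrinsic growth under these rates.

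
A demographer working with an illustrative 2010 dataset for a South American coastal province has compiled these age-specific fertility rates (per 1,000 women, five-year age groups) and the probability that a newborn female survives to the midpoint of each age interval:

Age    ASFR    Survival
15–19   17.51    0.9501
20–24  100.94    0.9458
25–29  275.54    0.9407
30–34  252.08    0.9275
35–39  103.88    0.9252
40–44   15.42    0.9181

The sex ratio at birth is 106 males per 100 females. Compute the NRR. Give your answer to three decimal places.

Proportion female at birth = 100 / (100 + 106) = 0.48544.
Survival-weighted fertility by age (5·fₓ·Sₓ):
  15–19: 5 × 17.51/1000 × 0.9501 = 0.08318
  20–24: 5 × 100.94/1000 × 0.9458 = 0.47735
  25–29: 5 × 275.54/1000 × 0.9407 = 1.29600
  30–34: 5 × 252.08/1000 × 0.9275 = 1.16902
  35–39: 5 × 103.88/1000 × 0.9252 = 0.48055
  40–44: 5 × 15.42/1000 × 0.9181 = 0.07079
Sum = 3.57689
NRR = 0.48544 × 3.57689 = 1.73637

1.736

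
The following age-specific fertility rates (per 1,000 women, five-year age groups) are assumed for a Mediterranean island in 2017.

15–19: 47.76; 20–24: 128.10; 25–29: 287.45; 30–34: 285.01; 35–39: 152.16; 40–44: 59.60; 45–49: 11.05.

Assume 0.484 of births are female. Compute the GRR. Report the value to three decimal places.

2.350

Proportion female at birth = 0.484.
Sum of ASFRs = 47.76 + 128.10 + 287.45 + 285.01 + 152.16 + 59.60 + 11.05 = 971.13
TFR = 5 × 971.13 / 1000 = 4.85565
GRR = 0.484 × 4.85565 = 2.35013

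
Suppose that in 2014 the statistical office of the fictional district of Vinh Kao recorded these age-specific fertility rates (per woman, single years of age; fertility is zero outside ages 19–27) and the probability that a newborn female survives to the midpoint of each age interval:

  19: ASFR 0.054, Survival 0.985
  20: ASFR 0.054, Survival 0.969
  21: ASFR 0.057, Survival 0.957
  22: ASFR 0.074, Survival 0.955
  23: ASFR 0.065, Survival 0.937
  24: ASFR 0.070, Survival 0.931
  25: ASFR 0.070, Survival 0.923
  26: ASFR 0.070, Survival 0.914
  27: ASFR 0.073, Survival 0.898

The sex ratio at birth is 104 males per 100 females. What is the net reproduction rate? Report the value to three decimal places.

0.270

Proportion female at birth = 100 / (100 + 104) = 0.49020.
Survival-weighted fertility by age (1·fₓ·Sₓ):
  19: 1 × 0.054 × 0.985 = 0.05319
  20: 1 × 0.054 × 0.969 = 0.05233
  21: 1 × 0.057 × 0.957 = 0.05455
  22: 1 × 0.074 × 0.955 = 0.07067
  23: 1 × 0.065 × 0.937 = 0.06091
  24: 1 × 0.070 × 0.931 = 0.06517
  25: 1 × 0.070 × 0.923 = 0.06461
  26: 1 × 0.070 × 0.914 = 0.06398
  27: 1 × 0.073 × 0.898 = 0.06555
Sum = 0.55096
NRR = 0.49020 × 0.55096 = 0.27008
With NRR below 1 the population is below replacement fertility.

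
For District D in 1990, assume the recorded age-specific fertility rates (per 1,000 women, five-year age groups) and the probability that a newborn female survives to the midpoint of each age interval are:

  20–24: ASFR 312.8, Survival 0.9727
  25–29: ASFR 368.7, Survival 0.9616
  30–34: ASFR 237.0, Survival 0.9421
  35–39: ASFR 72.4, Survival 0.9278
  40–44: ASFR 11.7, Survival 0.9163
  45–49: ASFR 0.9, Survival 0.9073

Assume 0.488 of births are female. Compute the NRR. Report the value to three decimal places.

Proportion female at birth = 0.488.
Weighting each age-specific rate by interval width and survival:
  20–24: 5 × 312.8/1000 × 0.9727 = 1.52130
  25–29: 5 × 368.7/1000 × 0.9616 = 1.77271
  30–34: 5 × 237.0/1000 × 0.9421 = 1.11639
  35–39: 5 × 72.4/1000 × 0.9278 = 0.33586
  40–44: 5 × 11.7/1000 × 0.9163 = 0.05360
  45–49: 5 × 0.9/1000 × 0.9073 = 0.00408
Sum = 4.80394
NRR = 0.488 × 4.80394 = 2.34432
An NRR exceeding 1 indicates intrinsic growth under these rates.

2.344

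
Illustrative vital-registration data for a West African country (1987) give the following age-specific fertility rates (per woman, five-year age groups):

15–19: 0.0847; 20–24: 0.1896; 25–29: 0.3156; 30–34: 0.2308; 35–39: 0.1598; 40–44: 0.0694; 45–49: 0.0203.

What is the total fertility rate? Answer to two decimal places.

Sum of ASFRs = 0.0847 + 0.1896 + 0.3156 + 0.2308 + 0.1598 + 0.0694 + 0.0203 = 1.0702
TFR = 5 × 1.0702 = 5.351

5.35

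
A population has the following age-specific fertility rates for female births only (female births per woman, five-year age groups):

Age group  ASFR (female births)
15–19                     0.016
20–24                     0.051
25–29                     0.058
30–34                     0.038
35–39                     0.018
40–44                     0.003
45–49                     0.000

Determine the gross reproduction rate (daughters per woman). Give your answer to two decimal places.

Sum of female ASFRs = 0.016 + 0.051 + 0.058 + 0.038 + 0.018 + 0.003 + 0.000 = 0.184
GRR = 5 × 0.184 = 0.92

0.92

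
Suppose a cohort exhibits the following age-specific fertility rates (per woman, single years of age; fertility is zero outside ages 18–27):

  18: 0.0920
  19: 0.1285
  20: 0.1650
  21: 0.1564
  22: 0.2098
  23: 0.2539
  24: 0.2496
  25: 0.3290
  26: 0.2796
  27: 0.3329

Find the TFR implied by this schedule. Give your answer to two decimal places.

2.20

Sum of ASFRs = 0.0920 + 0.1285 + 0.1650 + 0.1564 + 0.2098 + 0.2539 + 0.2496 + 0.3290 + 0.2796 + 0.3329 = 2.1967
TFR = 2.1967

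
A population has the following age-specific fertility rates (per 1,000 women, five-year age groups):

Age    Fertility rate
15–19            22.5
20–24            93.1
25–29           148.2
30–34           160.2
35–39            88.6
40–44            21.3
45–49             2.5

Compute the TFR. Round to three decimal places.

2.682

Sum of ASFRs = 22.5 + 93.1 + 148.2 + 160.2 + 88.6 + 21.3 + 2.5 = 536.4
TFR = 5 × 536.4 / 1000 = 2.682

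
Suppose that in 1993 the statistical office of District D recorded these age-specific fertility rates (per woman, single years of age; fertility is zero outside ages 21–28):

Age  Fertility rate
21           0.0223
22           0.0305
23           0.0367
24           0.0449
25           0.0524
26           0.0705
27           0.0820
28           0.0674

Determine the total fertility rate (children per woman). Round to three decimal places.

Sum of ASFRs = 0.0223 + 0.0305 + 0.0367 + 0.0449 + 0.0524 + 0.0705 + 0.0820 + 0.0674 = 0.4067
TFR = 0.4067

0.407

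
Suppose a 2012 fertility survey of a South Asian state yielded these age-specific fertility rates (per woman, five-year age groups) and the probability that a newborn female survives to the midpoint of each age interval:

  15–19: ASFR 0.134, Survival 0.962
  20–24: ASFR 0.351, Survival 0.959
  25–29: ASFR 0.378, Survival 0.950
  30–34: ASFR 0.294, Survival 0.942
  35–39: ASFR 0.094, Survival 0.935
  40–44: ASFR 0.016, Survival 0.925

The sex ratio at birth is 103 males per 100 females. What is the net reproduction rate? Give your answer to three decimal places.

Proportion female at birth = 100 / (100 + 103) = 0.49261.
Survival-weighted fertility by age (5·fₓ·Sₓ):
  15–19: 5 × 0.134 × 0.962 = 0.64454
  20–24: 5 × 0.351 × 0.959 = 1.68305
  25–29: 5 × 0.378 × 0.950 = 1.79550
  30–34: 5 × 0.294 × 0.942 = 1.38474
  35–39: 5 × 0.094 × 0.935 = 0.43945
  40–44: 5 × 0.016 × 0.925 = 0.07400
Sum = 6.02128
NRR = 0.49261 × 6.02128 = 2.96614
With NRR above 1 the population is above replacement fertility.

2.966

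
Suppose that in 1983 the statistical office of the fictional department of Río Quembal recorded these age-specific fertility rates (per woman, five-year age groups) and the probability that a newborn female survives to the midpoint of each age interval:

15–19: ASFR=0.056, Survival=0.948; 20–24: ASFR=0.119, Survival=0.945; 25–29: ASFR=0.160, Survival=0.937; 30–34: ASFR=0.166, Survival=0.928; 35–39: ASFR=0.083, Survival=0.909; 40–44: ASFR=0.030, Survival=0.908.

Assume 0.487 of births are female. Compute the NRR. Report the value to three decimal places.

1.393

Proportion female at birth = 0.487.
Weighting each age-specific rate by interval width and survival:
  15–19: 5 × 0.056 × 0.948 = 0.26544
  20–24: 5 × 0.119 × 0.945 = 0.56228
  25–29: 5 × 0.160 × 0.937 = 0.74960
  30–34: 5 × 0.166 × 0.928 = 0.77024
  35–39: 5 × 0.083 × 0.909 = 0.37724
  40–44: 5 × 0.030 × 0.908 = 0.13620
Sum = 2.86100
NRR = 0.487 × 2.86100 = 1.39331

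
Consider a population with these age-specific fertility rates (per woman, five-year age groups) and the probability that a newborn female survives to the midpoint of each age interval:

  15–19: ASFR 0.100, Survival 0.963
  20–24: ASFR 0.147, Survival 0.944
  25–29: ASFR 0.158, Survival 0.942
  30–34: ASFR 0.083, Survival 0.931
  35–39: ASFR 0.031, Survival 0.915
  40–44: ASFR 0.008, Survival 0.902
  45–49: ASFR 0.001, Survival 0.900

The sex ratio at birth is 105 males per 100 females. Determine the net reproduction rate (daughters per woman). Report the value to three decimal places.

Proportion female at birth = 100 / (100 + 105) = 0.48780.
Each age group contributes 5 × ASFR × survival:
  15–19: 5 × 0.100 × 0.963 = 0.48150
  20–24: 5 × 0.147 × 0.944 = 0.69384
  25–29: 5 × 0.158 × 0.942 = 0.74418
  30–34: 5 × 0.083 × 0.931 = 0.38637
  35–39: 5 × 0.031 × 0.915 = 0.14183
  40–44: 5 × 0.008 × 0.902 = 0.03608
  45–49: 5 × 0.001 × 0.900 = 0.00450
Sum = 2.48830
NRR = 0.48780 × 2.48830 = 1.21379
NRR > 1, so each generation more than replaces itself.

1.214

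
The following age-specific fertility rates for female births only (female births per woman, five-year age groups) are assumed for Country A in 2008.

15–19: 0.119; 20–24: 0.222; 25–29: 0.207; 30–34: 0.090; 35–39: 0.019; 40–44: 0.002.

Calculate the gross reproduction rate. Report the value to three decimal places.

Sum of female ASFRs = 0.119 + 0.222 + 0.207 + 0.090 + 0.019 + 0.002 = 0.659
GRR = 5 × 0.659 = 3.295

3.295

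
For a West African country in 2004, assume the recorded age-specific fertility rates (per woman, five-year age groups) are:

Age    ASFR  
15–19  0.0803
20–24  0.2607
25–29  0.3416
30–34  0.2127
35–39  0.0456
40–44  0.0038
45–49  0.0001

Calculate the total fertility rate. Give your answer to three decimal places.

4.724

Sum of ASFRs = 0.0803 + 0.2607 + 0.3416 + 0.2127 + 0.0456 + 0.0038 + 0.0001 = 0.9448
TFR = 5 × 0.9448 = 4.724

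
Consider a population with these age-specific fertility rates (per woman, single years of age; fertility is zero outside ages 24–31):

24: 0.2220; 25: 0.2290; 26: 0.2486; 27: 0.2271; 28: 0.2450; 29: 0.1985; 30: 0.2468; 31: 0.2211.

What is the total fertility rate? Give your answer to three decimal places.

1.838

Sum of ASFRs = 0.2220 + 0.2290 + 0.2486 + 0.2271 + 0.2450 + 0.1985 + 0.2468 + 0.2211 = 1.8381
TFR = 1.8381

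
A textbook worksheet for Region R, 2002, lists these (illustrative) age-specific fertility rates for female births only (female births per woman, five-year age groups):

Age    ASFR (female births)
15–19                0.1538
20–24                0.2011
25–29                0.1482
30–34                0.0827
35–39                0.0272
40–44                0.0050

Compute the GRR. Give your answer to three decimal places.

3.090

Sum of female ASFRs = 0.1538 + 0.2011 + 0.1482 + 0.0827 + 0.0272 + 0.0050 = 0.6180
GRR = 5 × 0.6180 = 3.09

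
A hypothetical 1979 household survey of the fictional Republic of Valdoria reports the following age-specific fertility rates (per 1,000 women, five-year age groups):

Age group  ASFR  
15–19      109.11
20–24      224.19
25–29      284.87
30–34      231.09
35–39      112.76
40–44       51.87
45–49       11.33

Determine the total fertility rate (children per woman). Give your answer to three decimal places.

5.126

Sum of ASFRs = 109.11 + 224.19 + 284.87 + 231.09 + 112.76 + 51.87 + 11.33 = 1025.22
TFR = 5 × 1025.22 / 1000 = 5.1261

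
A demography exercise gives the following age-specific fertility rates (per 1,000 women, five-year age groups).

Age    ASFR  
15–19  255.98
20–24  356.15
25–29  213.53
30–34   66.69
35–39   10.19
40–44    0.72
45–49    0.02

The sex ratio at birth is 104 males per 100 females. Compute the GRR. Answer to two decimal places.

Proportion female at birth = 100 / (100 + 104) = 0.49020.
Sum of ASFRs = 255.98 + 356.15 + 213.53 + 66.69 + 10.19 + 0.72 + 0.02 = 903.28
TFR = 5 × 903.28 / 1000 = 4.5164
GRR = 0.49020 × 4.5164 = 2.21394

2.21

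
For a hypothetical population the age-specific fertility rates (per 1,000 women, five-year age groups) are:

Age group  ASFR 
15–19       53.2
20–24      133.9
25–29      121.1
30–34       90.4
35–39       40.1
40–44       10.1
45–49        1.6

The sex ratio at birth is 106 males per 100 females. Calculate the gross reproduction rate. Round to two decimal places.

Proportion female at birth = 100 / (100 + 106) = 0.48544.
Sum of ASFRs = 53.2 + 133.9 + 121.1 + 90.4 + 40.1 + 10.1 + 1.6 = 450.4
TFR = 5 × 450.4 / 1000 = 2.252
GRR = 0.48544 × 2.252 = 1.09321

1.09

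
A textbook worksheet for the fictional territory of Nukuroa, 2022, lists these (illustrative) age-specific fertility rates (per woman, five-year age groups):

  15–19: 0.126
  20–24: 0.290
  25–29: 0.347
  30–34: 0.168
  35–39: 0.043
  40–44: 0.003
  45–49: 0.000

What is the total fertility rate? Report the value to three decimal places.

4.885

Sum of ASFRs = 0.126 + 0.290 + 0.347 + 0.168 + 0.043 + 0.003 + 0.000 = 0.977
TFR = 5 × 0.977 = 4.885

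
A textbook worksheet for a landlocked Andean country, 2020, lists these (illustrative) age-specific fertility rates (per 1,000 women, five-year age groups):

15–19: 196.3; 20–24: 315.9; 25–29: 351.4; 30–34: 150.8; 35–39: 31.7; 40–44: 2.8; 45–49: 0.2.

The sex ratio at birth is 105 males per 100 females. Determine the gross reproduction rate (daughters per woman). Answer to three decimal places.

Proportion female at birth = 100 / (100 + 105) = 0.48780.
Sum of ASFRs = 196.3 + 315.9 + 351.4 + 150.8 + 31.7 + 2.8 + 0.2 = 1049.1
TFR = 5 × 1049.1 / 1000 = 5.2455
GRR = 0.48780 × 5.2455 = 2.55875

2.559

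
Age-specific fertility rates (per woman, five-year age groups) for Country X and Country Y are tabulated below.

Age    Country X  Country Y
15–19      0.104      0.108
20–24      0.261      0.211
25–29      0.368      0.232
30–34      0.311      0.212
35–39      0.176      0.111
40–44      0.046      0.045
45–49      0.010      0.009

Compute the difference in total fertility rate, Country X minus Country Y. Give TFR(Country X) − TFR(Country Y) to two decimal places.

Country X:
  Sum of ASFRs = 0.104 + 0.261 + 0.368 + 0.311 + 0.176 + 0.046 + 0.010 = 1.276
  TFR = 5 × 1.276 = 6.38
Country Y:
  Sum of ASFRs = 0.108 + 0.211 + 0.232 + 0.212 + 0.111 + 0.045 + 0.009 = 0.928
  TFR = 5 × 0.928 = 4.64
Difference = 6.38 − 4.64 = 1.74

1.74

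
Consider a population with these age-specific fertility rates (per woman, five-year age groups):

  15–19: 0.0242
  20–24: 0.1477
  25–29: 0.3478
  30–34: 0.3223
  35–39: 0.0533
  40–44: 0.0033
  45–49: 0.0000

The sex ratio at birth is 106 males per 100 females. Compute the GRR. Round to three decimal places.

Proportion female at birth = 100 / (100 + 106) = 0.48544.
Sum of ASFRs = 0.0242 + 0.1477 + 0.3478 + 0.3223 + 0.0533 + 0.0033 + 0.0000 = 0.8986
TFR = 5 × 0.8986 = 4.493
GRR = 0.48544 × 4.493 = 2.18108

2.181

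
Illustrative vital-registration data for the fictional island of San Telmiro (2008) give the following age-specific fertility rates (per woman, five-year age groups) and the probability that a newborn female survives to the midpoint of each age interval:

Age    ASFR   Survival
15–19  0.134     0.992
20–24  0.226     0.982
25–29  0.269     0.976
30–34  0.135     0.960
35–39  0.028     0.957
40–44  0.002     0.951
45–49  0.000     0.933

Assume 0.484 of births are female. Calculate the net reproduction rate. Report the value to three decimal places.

1.877

Proportion female at birth = 0.484.
Weighting each age-specific rate by interval width and survival:
  15–19: 5 × 0.134 × 0.992 = 0.66464
  20–24: 5 × 0.226 × 0.982 = 1.10966
  25–29: 5 × 0.269 × 0.976 = 1.31272
  30–34: 5 × 0.135 × 0.960 = 0.64800
  35–39: 5 × 0.028 × 0.957 = 0.13398
  40–44: 5 × 0.002 × 0.951 = 0.00951
  45–49: 5 × 0.000 × 0.933 = 0.00000
Sum = 3.87851
NRR = 0.484 × 3.87851 = 1.87720
NRR > 1, so each generation more than replaces itself.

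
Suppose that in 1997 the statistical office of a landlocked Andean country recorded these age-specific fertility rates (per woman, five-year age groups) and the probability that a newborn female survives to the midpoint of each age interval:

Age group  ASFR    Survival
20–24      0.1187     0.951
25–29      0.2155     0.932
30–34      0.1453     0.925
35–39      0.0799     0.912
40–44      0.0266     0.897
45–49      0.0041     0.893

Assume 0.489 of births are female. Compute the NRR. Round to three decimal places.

Proportion female at birth = 0.489.
Weighting each age-specific rate by interval width and survival:
  20–24: 5 × 0.1187 × 0.951 = 0.56442
  25–29: 5 × 0.2155 × 0.932 = 1.00423
  30–34: 5 × 0.1453 × 0.925 = 0.67201
  35–39: 5 × 0.0799 × 0.912 = 0.36434
  40–44: 5 × 0.0266 × 0.897 = 0.11930
  45–49: 5 × 0.0041 × 0.893 = 0.01831
Sum = 2.74261
NRR = 0.489 × 2.74261 = 1.34114

1.341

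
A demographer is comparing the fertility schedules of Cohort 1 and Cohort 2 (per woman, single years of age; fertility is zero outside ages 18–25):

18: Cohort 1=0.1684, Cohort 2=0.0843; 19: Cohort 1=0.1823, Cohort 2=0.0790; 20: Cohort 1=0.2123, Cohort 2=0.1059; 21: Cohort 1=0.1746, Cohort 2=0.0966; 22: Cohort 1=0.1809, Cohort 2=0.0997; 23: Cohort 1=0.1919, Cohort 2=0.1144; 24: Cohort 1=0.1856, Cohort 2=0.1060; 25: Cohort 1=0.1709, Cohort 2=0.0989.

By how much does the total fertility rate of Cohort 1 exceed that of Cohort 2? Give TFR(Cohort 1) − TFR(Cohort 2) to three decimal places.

Cohort 1:
  Sum of ASFRs = 0.1684 + 0.1823 + 0.2123 + 0.1746 + 0.1809 + 0.1919 + 0.1856 + 0.1709 = 1.4669
  TFR = 1.4669
Cohort 2:
  Sum of ASFRs = 0.0843 + 0.0790 + 0.1059 + 0.0966 + 0.0997 + 0.1144 + 0.1060 + 0.0989 = 0.7848
  TFR = 0.7848
Difference = 1.4669 − 0.7848 = 0.6821

0.682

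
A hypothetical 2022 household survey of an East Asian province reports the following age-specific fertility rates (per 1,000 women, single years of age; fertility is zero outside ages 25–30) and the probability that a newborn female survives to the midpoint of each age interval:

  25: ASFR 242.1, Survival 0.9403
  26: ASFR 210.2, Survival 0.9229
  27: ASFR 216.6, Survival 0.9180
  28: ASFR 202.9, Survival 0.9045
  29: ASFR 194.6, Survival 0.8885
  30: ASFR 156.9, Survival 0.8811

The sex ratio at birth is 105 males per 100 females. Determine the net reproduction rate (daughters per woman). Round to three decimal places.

0.544

Proportion female at birth = 100 / (100 + 105) = 0.48780.
Per-age-group product (1 × ASFR × survival probability):
  25: 1 × 242.1/1000 × 0.9403 = 0.22765
  26: 1 × 210.2/1000 × 0.9229 = 0.19399
  27: 1 × 216.6/1000 × 0.9180 = 0.19884
  28: 1 × 202.9/1000 × 0.9045 = 0.18352
  29: 1 × 194.6/1000 × 0.8885 = 0.17290
  30: 1 × 156.9/1000 × 0.8811 = 0.13824
Sum = 1.11514
NRR = 0.48780 × 1.11514 = 0.54397
NRR < 1, so the cohort does not fully replace itself.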